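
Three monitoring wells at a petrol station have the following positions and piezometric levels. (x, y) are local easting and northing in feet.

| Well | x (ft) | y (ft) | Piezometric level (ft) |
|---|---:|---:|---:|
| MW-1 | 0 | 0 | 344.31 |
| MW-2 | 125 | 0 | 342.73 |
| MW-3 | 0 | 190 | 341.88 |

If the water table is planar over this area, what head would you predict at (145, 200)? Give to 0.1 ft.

∂h/∂x = (342.73 − 344.31) / (125 − 0) = -0.01264
∂h/∂y = (341.88 − 344.31) / (190 − 0) = -0.01279
h(145, 200) = 344.31 + (-0.01264)·(145) + (-0.01279)·(200) = 344.31 -1.833 -2.558 = 339.919 ft.

339.9 ft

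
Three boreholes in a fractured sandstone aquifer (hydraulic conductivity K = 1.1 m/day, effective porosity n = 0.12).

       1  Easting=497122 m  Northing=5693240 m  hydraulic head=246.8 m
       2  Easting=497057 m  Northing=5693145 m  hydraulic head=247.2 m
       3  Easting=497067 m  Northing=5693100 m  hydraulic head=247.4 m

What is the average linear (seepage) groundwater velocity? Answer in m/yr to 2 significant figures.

Differences from 1: to 2 (Δx, Δy, Δh) = (-65, -95, +0.4); to 3 = (-55, -140, +0.6).
Solve a·Δx + b·Δy = Δh: det = (-65)·(-140) − (-55)·(-95) = 3875.
∂h/∂x = [(+0.4)·(-140) − (+0.6)·(-95)] / 3875 = +0.0002581
∂h/∂y = [(-65)·(+0.6) − (-55)·(+0.4)] / 3875 = -0.004387
|∇h| = √(0.0002581² + -0.004387²) = 0.004395
Seepage velocity v = K·i/n = 1.1 × 0.004395 / 0.12 = 0.04029 m/day = 14.72 m/yr.

15 m/yr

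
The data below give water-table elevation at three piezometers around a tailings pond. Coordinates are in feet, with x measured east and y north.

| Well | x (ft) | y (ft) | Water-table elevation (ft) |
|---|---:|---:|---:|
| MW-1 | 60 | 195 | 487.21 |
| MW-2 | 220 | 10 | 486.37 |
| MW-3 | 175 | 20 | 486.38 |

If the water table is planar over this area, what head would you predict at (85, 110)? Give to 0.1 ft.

486.8 ft

With h = a·x + b·y + c and MW-1 as origin, the differences give:
  160·a + (-185)·b = -0.84
  115·a + (-175)·b = -0.83
Eliminate b (×(-175) and ×(-185), subtract): -6725·a = -6.550 → a = ∂h/∂x = +0.0009740
Back-substitute: b = ∂h/∂y = +0.005383.
h(85, 110) = 487.21 + (+0.0009740)·(25) + (+0.005383)·(-85) = 487.21 +0.024 -0.458 = 486.777 ft.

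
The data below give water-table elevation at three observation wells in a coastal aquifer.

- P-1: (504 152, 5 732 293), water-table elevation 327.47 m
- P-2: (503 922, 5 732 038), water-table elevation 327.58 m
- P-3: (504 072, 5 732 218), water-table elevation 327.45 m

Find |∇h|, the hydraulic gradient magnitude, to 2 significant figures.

0.0060

Taking P-1 as reference: P-2−P-1 = (-230, -255, +0.11); P-3−P-1 = (-80, -75, -0.02).
Solve a·Δx + b·Δy = Δh: det = (-230)·(-75) − (-80)·(-255) = -3150.
∂h/∂x = [(+0.11)·(-75) − (-0.02)·(-255)] / -3150 = +0.004238
∂h/∂y = [(-230)·(-0.02) − (-80)·(+0.11)] / -3150 = -0.004254
|∇h| = √(0.004238² + -0.004254²) = 0.006005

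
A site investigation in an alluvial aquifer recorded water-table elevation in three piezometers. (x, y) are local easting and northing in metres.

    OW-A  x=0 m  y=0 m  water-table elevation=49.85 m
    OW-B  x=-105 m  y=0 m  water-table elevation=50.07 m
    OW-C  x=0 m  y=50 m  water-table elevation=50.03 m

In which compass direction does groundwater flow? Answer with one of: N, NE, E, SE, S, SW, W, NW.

∂h/∂x = (50.07 − 49.85) / (-105 − 0) = -0.002095
∂h/∂y = (50.03 − 49.85) / (50 − 0) = +0.003600
Flow = −∇h = (+0.002095 east, -0.003600 north), which points southeast.

SE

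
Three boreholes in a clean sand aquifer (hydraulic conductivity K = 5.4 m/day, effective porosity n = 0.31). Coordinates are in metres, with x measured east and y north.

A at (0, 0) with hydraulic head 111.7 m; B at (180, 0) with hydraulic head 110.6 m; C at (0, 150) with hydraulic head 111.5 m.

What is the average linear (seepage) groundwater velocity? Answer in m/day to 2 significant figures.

0.11 m/day

∂h/∂x = (110.6 − 111.7) / (180 − 0) = -0.006111
∂h/∂y = (111.5 − 111.7) / (150 − 0) = -0.001333
|∇h| = √(-0.006111² + -0.001333²) = 0.006255
Seepage velocity v = K·i/n = 5.4 × 0.006255 / 0.31 = 0.109 m/day.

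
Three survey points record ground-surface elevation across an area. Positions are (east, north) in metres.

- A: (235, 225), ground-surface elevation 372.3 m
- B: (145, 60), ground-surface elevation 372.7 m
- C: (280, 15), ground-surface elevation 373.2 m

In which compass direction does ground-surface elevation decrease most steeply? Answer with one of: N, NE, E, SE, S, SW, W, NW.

Taking A as reference: B−A = (-90, -165, +0.4); C−A = (45, -210, +0.9).
Solve a·Δx + b·Δy = Δz: det = (-90)·(-210) − 45·(-165) = 26325.
∂z/∂x = [(+0.4)·(-210) − (+0.9)·(-165)] / 26325 = +0.002450
∂z/∂y = [(-90)·(+0.9) − 45·(+0.4)] / 26325 = -0.003761
Steepest decrease is along −∇f = (-0.002450 E, +0.003761 N) → northwest.

NW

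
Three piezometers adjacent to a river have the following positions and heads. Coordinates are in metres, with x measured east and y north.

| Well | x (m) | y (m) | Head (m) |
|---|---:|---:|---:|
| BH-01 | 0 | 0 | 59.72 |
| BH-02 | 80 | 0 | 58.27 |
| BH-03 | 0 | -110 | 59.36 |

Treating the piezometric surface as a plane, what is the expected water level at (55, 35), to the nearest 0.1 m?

58.8 m

∂h/∂x = (58.27 − 59.72) / (80 − 0) = -0.01812
∂h/∂y = (59.36 − 59.72) / (-110 − 0) = +0.003273
h(55, 35) = 59.72 + (-0.01812)·(55) + (+0.003273)·(35) = 59.72 -0.997 +0.115 = 58.838 m.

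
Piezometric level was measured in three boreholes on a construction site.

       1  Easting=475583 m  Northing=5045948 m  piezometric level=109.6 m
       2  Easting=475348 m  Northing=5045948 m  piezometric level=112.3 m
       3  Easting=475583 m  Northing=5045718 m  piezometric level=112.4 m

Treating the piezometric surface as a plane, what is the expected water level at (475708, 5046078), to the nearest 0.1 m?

∂h/∂x = (112.3 − 109.6) / (475348 − 475583) = -0.01149
∂h/∂y = (112.4 − 109.6) / (5045718 − 5045948) = -0.01217
h(475708, 5046078) = 109.6 + (-0.01149)·(125) + (-0.01217)·(130) = 109.6 -1.436 -1.583 = 106.581 m.

106.6 m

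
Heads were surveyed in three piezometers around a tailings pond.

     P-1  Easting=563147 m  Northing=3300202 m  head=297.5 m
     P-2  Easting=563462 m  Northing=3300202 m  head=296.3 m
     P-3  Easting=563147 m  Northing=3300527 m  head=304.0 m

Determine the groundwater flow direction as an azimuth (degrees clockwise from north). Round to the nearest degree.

∂h/∂x = (296.3 − 297.5) / (563462 − 563147) = -0.003810
∂h/∂y = (304.0 − 297.5) / (3300527 − 3300202) = +0.02000
Flow direction (−∇h) has components (+0.003810 E, -0.02000 N).
Azimuth = atan2(E, N) = atan2(+0.003810, -0.02000) = 169.2° ≈ 169°.

169°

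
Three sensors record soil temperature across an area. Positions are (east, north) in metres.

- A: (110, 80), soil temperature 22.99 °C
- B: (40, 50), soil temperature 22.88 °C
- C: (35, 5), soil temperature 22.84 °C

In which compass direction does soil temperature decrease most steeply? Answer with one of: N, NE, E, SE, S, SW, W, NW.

SW

Three-point gradient (reference A): Δ to B = (-70, -30, -0.11), Δ to C = (-75, -75, -0.15).
∂T/∂x = +0.001250, ∂T/∂y = +0.0007500 (det = 3000).
Steepest decrease is along −∇f = (-0.001250 E, -0.0007500 N) → southwest.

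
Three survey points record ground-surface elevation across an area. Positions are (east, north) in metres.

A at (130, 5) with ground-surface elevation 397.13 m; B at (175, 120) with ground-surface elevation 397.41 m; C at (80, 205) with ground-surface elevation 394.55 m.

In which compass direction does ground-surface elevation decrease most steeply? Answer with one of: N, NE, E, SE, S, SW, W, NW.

With z = a·x + b·y + c and A as origin, the differences give:
  45·a + 115·b = +0.28
  (-50)·a + 200·b = -2.58
Eliminate b (×200 and ×115, subtract): 14750·a = 352.700 → a = ∂z/∂x = +0.02391
Back-substitute: b = ∂z/∂y = -0.006922.
Steepest decrease is along −∇f = (-0.02391 E, +0.006922 N) → west.

W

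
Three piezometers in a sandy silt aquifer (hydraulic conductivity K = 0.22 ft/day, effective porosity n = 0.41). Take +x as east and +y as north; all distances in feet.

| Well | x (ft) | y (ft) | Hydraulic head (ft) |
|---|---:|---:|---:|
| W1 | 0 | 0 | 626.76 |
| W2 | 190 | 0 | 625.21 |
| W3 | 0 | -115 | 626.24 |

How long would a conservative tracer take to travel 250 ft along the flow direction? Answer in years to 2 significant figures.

140 years

∂h/∂x = (625.21 − 626.76) / (190 − 0) = -0.008158
∂h/∂y = (626.24 − 626.76) / (-115 − 0) = +0.004522
|∇h| = √(-0.008158² + 0.004522²) = 0.009327
Seepage velocity v = K·i/n = 0.22 × 0.009327 / 0.41 = 0.005005 ft/day.
t = 250 / 0.005005 = 4.995e+04 days = 137 years.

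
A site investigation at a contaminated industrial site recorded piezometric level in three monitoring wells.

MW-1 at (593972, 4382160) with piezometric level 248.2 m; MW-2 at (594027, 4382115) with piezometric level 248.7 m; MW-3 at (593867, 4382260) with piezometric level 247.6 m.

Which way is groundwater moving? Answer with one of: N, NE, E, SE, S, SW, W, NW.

SW

Taking MW-1 as reference: MW-2−MW-1 = (55, -45, +0.5); MW-3−MW-1 = (-105, 100, -0.6).
Solve a·Δx + b·Δy = Δh: det = 55·100 − (-105)·(-45) = 775.
∂h/∂x = [(+0.5)·100 − (-0.6)·(-45)] / 775 = +0.02968
∂h/∂y = [55·(-0.6) − (-105)·(+0.5)] / 775 = +0.02516
Flow = −∇h = (-0.02968 east, -0.02516 north), which points southwest.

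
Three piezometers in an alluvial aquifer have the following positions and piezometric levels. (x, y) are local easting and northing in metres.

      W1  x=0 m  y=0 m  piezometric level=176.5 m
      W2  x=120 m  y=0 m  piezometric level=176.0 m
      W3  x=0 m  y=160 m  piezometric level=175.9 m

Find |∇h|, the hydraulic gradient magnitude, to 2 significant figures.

0.0056

∂h/∂x = (176.0 − 176.5) / (120 − 0) = -0.004167
∂h/∂y = (175.9 − 176.5) / (160 − 0) = -0.003750
|∇h| = √(-0.004167² + -0.003750²) = 0.005606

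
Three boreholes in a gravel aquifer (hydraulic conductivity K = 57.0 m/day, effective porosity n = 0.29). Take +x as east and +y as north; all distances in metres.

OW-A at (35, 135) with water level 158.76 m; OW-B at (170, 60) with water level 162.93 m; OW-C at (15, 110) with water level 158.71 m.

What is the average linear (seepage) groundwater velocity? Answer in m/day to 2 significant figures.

Differences from OW-A: to OW-B (Δx, Δy, Δh) = (135, -75, +4.17); to OW-C = (-20, -25, -0.05).
Determinant of the coordinate differences = 135·(-25) − (-20)·(-75) = -4875.
∂h/∂x = [(+4.17)·(-25) − (-0.05)·(-75)] / -4875 = +0.02215
∂h/∂y = [135·(-0.05) − (-20)·(+4.17)] / -4875 = -0.01572
|∇h| = √(0.02215² + -0.01572²) = 0.02716
Seepage velocity v = K·i/n = 57.0 × 0.02716 / 0.29 = 5.338 m/day.

5.3 m/day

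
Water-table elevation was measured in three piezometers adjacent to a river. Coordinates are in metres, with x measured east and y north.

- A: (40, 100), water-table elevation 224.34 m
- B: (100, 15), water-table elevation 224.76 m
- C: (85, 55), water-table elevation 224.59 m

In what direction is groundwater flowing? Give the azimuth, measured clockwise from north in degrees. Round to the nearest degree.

329°

Differences from A: to B (Δx, Δy, Δh) = (60, -85, +0.42); to C = (45, -45, +0.25).
Determinant of the coordinate differences = 60·(-45) − 45·(-85) = 1125.
∂h/∂x = [(+0.42)·(-45) − (+0.25)·(-85)] / 1125 = +0.002089
∂h/∂y = [60·(+0.25) − 45·(+0.42)] / 1125 = -0.003467
Flow direction (−∇h) has components (-0.002089 E, +0.003467 N).
Azimuth = atan2(E, N) = atan2(-0.002089, +0.003467) = 328.9° ≈ 329°.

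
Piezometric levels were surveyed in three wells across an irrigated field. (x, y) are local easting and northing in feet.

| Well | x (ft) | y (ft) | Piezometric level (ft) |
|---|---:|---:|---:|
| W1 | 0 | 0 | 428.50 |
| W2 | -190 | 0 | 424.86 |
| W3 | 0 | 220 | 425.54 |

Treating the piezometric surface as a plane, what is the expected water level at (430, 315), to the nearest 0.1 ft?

∂h/∂x = (424.86 − 428.50) / (-190 − 0) = +0.01916
∂h/∂y = (425.54 − 428.50) / (220 − 0) = -0.01345
h(430, 315) = 428.50 + (+0.01916)·(430) + (-0.01345)·(315) = 428.50 +8.238 -4.238 = 432.500 ft.

432.5 ft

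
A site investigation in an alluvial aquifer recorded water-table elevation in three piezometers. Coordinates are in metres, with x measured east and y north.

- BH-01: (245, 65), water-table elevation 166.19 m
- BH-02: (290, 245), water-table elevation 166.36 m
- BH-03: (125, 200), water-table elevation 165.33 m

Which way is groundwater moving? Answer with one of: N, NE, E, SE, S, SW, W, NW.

Differences from BH-01: to BH-02 (Δx, Δy, Δh) = (45, 180, +0.17); to BH-03 = (-120, 135, -0.86).
Determinant of the coordinate differences = 45·135 − (-120)·180 = 27675.
∂h/∂x = [(+0.17)·135 − (-0.86)·180] / 27675 = +0.006423
∂h/∂y = [45·(-0.86) − (-120)·(+0.17)] / 27675 = -0.0006612
Flow = −∇h = (-0.006423 east, +0.0006612 north), which points west.

W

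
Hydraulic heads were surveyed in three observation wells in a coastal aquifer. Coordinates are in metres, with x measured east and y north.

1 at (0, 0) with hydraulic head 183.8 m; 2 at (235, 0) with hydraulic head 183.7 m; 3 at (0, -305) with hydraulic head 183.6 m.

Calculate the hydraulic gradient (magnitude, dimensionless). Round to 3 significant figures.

0.000782

∂h/∂x = (183.7 − 183.8) / (235 − 0) = -0.0004255
∂h/∂y = (183.6 − 183.8) / (-305 − 0) = +0.0006557
|∇h| = √(-0.0004255² + 0.0006557²) = 0.0007817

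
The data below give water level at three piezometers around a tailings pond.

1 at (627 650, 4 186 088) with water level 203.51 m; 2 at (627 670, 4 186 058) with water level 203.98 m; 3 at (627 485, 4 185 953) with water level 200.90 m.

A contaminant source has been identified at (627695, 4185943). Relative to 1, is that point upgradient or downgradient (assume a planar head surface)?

Differences from 1: to 2 (Δx, Δy, Δh) = (20, -30, +0.47); to 3 = (-165, -135, -2.61).
Solve a·Δx + b·Δy = Δh: det = 20·(-135) − (-165)·(-30) = -7650.
∂h/∂x = [(+0.47)·(-135) − (-2.61)·(-30)] / -7650 = +0.01853
∂h/∂y = [20·(-2.61) − (-165)·(+0.47)] / -7650 = -0.003314
Head at (627695, 4185943) = 203.51 + (+0.01853)·(45) + (-0.003314)·(-145) = 204.82 m.
That is higher than the 203.51 m at 1, so the point is upgradient.

upgradient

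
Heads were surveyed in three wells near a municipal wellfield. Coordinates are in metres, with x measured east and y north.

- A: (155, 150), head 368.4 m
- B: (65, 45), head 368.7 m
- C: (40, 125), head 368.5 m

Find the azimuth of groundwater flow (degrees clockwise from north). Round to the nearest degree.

007°

Differences from A: to B (Δx, Δy, Δh) = (-90, -105, +0.3); to C = (-115, -25, +0.1).
Determinant of the coordinate differences = (-90)·(-25) − (-115)·(-105) = -9825.
∂h/∂x = [(+0.3)·(-25) − (+0.1)·(-105)] / -9825 = -0.0003053
∂h/∂y = [(-90)·(+0.1) − (-115)·(+0.3)] / -9825 = -0.002595
Flow direction (−∇h) has components (+0.0003053 E, +0.002595 N).
Azimuth = atan2(E, N) = atan2(+0.0003053, +0.002595) = 6.7° ≈ 007°.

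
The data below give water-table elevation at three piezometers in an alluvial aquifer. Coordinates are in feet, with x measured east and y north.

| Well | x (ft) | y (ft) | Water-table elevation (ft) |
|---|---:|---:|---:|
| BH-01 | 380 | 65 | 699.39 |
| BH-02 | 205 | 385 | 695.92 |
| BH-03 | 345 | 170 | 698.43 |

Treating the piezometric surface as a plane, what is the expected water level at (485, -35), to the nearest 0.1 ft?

Taking BH-01 as reference: BH-02−BH-01 = (-175, 320, -3.47); BH-03−BH-01 = (-35, 105, -0.96).
Determinant of the coordinate differences = (-175)·105 − (-35)·320 = -7175.
∂h/∂x = [(-3.47)·105 − (-0.96)·320] / -7175 = +0.007965
∂h/∂y = [(-175)·(-0.96) − (-35)·(-3.47)] / -7175 = -0.006488
h(485, -35) = 699.39 + (+0.007965)·(105) + (-0.006488)·(-100) = 699.39 +0.836 +0.649 = 700.875 ft.

700.9 ft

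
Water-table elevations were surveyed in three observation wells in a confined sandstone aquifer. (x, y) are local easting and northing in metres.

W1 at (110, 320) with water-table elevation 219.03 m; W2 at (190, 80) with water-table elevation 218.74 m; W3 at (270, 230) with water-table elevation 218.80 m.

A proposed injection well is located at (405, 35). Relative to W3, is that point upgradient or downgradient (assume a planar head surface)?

downgradient

Differences from W1: to W2 (Δx, Δy, Δh) = (80, -240, -0.29); to W3 = (160, -90, -0.23).
Solve a·Δx + b·Δy = Δh: det = 80·(-90) − 160·(-240) = 31200.
∂h/∂x = [(-0.29)·(-90) − (-0.23)·(-240)] / 31200 = -0.0009327
∂h/∂y = [80·(-0.23) − 160·(-0.29)] / 31200 = +0.0008974
Head at (405, 35) = 219.03 + (-0.0009327)·(295) + (+0.0008974)·(-285) = 218.50 m.
That is lower than the 218.80 m at W3, so the point is downgradient.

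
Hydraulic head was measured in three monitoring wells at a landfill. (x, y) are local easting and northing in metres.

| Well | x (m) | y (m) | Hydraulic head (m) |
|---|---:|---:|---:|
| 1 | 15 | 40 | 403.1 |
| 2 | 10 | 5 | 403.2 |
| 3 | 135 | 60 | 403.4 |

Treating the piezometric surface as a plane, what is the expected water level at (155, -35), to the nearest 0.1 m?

403.8 m

Taking 1 as reference: 2−1 = (-5, -35, +0.1); 3−1 = (120, 20, +0.3).
Solve a·Δx + b·Δy = Δh: det = (-5)·20 − 120·(-35) = 4100.
∂h/∂x = [(+0.1)·20 − (+0.3)·(-35)] / 4100 = +0.003049
∂h/∂y = [(-5)·(+0.3) − 120·(+0.1)] / 4100 = -0.003293
h(155, -35) = 403.1 + (+0.003049)·(140) + (-0.003293)·(-75) = 403.1 +0.427 +0.247 = 403.774 m.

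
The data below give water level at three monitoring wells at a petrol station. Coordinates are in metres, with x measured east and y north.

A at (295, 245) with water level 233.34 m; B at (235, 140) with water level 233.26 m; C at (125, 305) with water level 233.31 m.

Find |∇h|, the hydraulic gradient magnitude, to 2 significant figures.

Taking A as reference: B−A = (-60, -105, -0.08); C−A = (-170, 60, -0.03).
Determinant of the coordinate differences = (-60)·60 − (-170)·(-105) = -21450.
∂h/∂x = [(-0.08)·60 − (-0.03)·(-105)] / -21450 = +0.0003706
∂h/∂y = [(-60)·(-0.03) − (-170)·(-0.08)] / -21450 = +0.0005501
|∇h| = √(0.0003706² + 0.0005501²) = 0.0006633

0.00066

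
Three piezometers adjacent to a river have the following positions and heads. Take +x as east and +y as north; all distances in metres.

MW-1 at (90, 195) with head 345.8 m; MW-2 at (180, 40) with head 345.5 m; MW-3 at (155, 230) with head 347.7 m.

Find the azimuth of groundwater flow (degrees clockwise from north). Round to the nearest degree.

Three-point gradient (reference MW-1): Δ to MW-2 = (90, -155, -0.3), Δ to MW-3 = (65, 35, +1.9).
∂h/∂x = +0.02147, ∂h/∂y = +0.01440 (det = 13225).
Flow direction (−∇h) has components (-0.02147 E, -0.01440 N).
Azimuth = atan2(E, N) = atan2(-0.02147, -0.01440) = 236.1° ≈ 236°.

236°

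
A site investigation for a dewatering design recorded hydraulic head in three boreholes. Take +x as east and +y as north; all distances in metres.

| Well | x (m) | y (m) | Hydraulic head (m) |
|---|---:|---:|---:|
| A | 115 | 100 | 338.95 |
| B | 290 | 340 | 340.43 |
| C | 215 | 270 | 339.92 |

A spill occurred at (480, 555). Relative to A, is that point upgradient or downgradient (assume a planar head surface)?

upgradient

Three-point gradient (reference A): Δ to B = (175, 240, +1.48), Δ to C = (100, 170, +0.97).
∂h/∂x = +0.003270, ∂h/∂y = +0.003783 (det = 5750).
Head at (480, 555) = 338.95 + (+0.003270)·(365) + (+0.003783)·(455) = 341.86 m.
That is higher than the 338.95 m at A, so the point is upgradient.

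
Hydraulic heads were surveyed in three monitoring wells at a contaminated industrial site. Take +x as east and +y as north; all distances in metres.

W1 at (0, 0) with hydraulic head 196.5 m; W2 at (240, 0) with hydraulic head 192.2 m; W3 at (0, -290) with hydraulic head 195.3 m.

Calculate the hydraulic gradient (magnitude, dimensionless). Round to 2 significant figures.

0.018

∂h/∂x = (192.2 − 196.5) / (240 − 0) = -0.01792
∂h/∂y = (195.3 − 196.5) / (-290 − 0) = +0.004138
|∇h| = √(-0.01792² + 0.004138²) = 0.01839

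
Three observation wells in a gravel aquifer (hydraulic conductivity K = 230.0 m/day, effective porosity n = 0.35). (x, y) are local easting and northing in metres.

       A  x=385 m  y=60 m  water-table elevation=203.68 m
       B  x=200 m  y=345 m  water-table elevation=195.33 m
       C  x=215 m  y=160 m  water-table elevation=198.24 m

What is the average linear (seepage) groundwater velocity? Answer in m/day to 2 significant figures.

Taking A as reference: B−A = (-185, 285, -8.35); C−A = (-170, 100, -5.44).
Determinant of the coordinate differences = (-185)·100 − (-170)·285 = 29950.
∂h/∂x = [(-8.35)·100 − (-5.44)·285] / 29950 = +0.02389
∂h/∂y = [(-185)·(-5.44) − (-170)·(-8.35)] / 29950 = -0.01379
|∇h| = √(0.02389² + -0.01379²) = 0.02758
Seepage velocity v = K·i/n = 230.0 × 0.02758 / 0.35 = 18.12 m/day.

18 m/day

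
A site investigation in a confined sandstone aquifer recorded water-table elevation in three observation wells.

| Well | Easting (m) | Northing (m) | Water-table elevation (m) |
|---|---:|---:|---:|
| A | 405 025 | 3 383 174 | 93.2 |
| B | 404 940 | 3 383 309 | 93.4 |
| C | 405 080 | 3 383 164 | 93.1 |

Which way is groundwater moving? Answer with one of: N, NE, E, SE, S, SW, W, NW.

Differences from A: to B (Δx, Δy, Δh) = (-85, 135, +0.2); to C = (55, -10, -0.1).
Determinant of the coordinate differences = (-85)·(-10) − 55·135 = -6575.
∂h/∂x = [(+0.2)·(-10) − (-0.1)·135] / -6575 = -0.001749
∂h/∂y = [(-85)·(-0.1) − 55·(+0.2)] / -6575 = +0.0003802
Flow = −∇h = (+0.001749 east, -0.0003802 north), which points east.

E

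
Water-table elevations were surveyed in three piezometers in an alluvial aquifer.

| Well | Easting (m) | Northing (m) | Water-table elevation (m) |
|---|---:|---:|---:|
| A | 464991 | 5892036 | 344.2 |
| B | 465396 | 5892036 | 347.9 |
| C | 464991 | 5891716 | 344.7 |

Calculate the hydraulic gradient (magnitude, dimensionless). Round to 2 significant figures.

∂h/∂x = (347.9 − 344.2) / (465396 − 464991) = +0.009136
∂h/∂y = (344.7 − 344.2) / (5891716 − 5892036) = -0.001563
|∇h| = √(0.009136² + -0.001563²) = 0.009269

0.0093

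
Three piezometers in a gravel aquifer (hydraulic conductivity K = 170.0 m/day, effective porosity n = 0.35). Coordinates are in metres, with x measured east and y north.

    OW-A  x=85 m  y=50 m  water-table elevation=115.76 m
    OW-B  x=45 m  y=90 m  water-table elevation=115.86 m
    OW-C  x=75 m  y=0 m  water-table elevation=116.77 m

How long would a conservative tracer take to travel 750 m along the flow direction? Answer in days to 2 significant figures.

62 days

Differences from OW-A: to OW-B (Δx, Δy, Δh) = (-40, 40, +0.10); to OW-C = (-10, -50, +1.01).
Solve a·Δx + b·Δy = Δh: det = (-40)·(-50) − (-10)·40 = 2400.
∂h/∂x = [(+0.10)·(-50) − (+1.01)·40] / 2400 = -0.01892
∂h/∂y = [(-40)·(+1.01) − (-10)·(+0.10)] / 2400 = -0.01642
|∇h| = √(-0.01892² + -0.01642²) = 0.02505
Seepage velocity v = K·i/n = 170.0 × 0.02505 / 0.35 = 12.17 m/day.
t = 750 / 12.17 = 61.63 days.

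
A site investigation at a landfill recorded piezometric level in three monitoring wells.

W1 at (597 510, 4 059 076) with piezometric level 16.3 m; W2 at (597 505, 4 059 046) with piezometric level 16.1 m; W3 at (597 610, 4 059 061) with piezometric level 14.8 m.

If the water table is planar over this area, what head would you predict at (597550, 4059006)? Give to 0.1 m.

15.1 m

With h = a·x + b·y + c and W1 as origin, the differences give:
  (-5)·a + (-30)·b = -0.2
  100·a + (-15)·b = -1.5
Eliminate b (×(-15) and ×(-30), subtract): 3075·a = -42.00 → a = ∂h/∂x = -0.01366
Back-substitute: b = ∂h/∂y = +0.008943.
h(597550, 4059006) = 16.3 + (-0.01366)·(40) + (+0.008943)·(-70) = 16.3 -0.546 -0.626 = 15.128 m.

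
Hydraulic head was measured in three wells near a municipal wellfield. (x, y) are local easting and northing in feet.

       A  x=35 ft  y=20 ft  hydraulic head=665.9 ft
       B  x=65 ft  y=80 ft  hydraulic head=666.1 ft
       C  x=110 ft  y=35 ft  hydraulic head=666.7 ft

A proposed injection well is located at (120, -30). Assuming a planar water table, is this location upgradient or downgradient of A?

upgradient

Differences from A: to B (Δx, Δy, Δh) = (30, 60, +0.2); to C = (75, 15, +0.8).
Solve a·Δx + b·Δy = Δh: det = 30·15 − 75·60 = -4050.
∂h/∂x = [(+0.2)·15 − (+0.8)·60] / -4050 = +0.01111
∂h/∂y = [30·(+0.8) − 75·(+0.2)] / -4050 = -0.002222
Head at (120, -30) = 665.9 + (+0.01111)·(85) + (-0.002222)·(-50) = 666.96 ft.
That is higher than the 665.9 ft at A, so the point is upgradient.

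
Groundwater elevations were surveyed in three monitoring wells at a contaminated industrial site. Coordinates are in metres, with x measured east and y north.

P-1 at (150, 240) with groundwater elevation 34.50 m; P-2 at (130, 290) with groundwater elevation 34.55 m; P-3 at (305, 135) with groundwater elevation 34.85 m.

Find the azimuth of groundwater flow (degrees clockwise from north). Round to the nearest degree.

237°

Differences from P-1: to P-2 (Δx, Δy, Δh) = (-20, 50, +0.05); to P-3 = (155, -105, +0.35).
Solve a·Δx + b·Δy = Δh: det = (-20)·(-105) − 155·50 = -5650.
∂h/∂x = [(+0.05)·(-105) − (+0.35)·50] / -5650 = +0.004027
∂h/∂y = [(-20)·(+0.35) − 155·(+0.05)] / -5650 = +0.002611
Flow direction (−∇h) has components (-0.004027 E, -0.002611 N).
Azimuth = atan2(E, N) = atan2(-0.004027, -0.002611) = 237.0° ≈ 237°.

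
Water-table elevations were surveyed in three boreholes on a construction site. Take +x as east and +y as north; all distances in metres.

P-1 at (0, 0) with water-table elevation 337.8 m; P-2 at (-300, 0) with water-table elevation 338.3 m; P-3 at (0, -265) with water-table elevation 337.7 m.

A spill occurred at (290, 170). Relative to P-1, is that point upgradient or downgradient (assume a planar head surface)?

∂h/∂x = (338.3 − 337.8) / (-300 − 0) = -0.001667
∂h/∂y = (337.7 − 337.8) / (-265 − 0) = +0.0003774
Head at (290, 170) = 337.8 + (-0.001667)·(290) + (+0.0003774)·(170) = 337.38 m.
That is lower than the 337.8 m at P-1, so the point is downgradient.

downgradient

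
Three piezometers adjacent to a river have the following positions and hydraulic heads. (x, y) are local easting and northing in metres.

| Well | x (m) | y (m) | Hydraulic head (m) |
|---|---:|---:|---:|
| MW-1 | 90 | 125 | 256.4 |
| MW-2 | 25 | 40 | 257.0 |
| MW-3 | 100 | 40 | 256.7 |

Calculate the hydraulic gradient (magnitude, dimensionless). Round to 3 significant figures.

0.00566

Three-point gradient (reference MW-1): Δ to MW-2 = (-65, -85, +0.6), Δ to MW-3 = (10, -85, +0.3).
∂h/∂x = -0.004000, ∂h/∂y = -0.004000 (det = 6375).
|∇h| = √(-0.004000² + -0.004000²) = 0.005657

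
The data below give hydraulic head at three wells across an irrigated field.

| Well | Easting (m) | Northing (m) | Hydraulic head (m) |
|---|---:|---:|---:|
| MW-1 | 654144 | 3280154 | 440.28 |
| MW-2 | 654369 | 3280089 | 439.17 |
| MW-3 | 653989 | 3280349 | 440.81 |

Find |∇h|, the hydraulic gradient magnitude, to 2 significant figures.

0.0056

With h = a·x + b·y + c and MW-1 as origin, the differences give:
  225·a + (-65)·b = -1.11
  (-155)·a + 195·b = +0.53
Eliminate b (×195 and ×(-65), subtract): 33800·a = -182.000 → a = ∂h/∂x = -0.005385
Back-substitute: b = ∂h/∂y = -0.001562.
|∇h| = √(-0.005385² + -0.001562²) = 0.005607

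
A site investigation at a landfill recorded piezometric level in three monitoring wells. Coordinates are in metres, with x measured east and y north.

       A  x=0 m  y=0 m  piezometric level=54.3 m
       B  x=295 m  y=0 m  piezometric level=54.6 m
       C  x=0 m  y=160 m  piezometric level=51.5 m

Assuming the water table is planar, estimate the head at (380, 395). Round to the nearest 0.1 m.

∂h/∂x = (54.6 − 54.3) / (295 − 0) = +0.001017
∂h/∂y = (51.5 − 54.3) / (160 − 0) = -0.01750
h(380, 395) = 54.3 + (+0.001017)·(380) + (-0.01750)·(395) = 54.3 +0.386 -6.912 = 47.774 m.

47.8 m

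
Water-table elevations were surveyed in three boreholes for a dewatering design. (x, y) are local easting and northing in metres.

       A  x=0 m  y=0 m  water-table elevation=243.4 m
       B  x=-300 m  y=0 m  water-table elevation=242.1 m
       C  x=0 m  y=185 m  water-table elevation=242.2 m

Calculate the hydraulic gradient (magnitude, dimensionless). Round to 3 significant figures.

0.00780

∂h/∂x = (242.1 − 243.4) / (-300 − 0) = +0.004333
∂h/∂y = (242.2 − 243.4) / (185 − 0) = -0.006486
|∇h| = √(0.004333² + -0.006486²) = 0.0078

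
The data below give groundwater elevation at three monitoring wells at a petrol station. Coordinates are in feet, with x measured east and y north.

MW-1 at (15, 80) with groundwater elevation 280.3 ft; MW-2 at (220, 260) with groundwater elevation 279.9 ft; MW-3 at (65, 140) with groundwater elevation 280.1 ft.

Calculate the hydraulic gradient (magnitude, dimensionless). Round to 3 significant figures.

With h = a·x + b·y + c and MW-1 as origin, the differences give:
  205·a + 180·b = -0.4
  50·a + 60·b = -0.2
Eliminate b (×60 and ×180, subtract): 3300·a = 12.00 → a = ∂h/∂x = +0.003636
Back-substitute: b = ∂h/∂y = -0.006364.
|∇h| = √(0.003636² + -0.006364²) = 0.007329

0.00733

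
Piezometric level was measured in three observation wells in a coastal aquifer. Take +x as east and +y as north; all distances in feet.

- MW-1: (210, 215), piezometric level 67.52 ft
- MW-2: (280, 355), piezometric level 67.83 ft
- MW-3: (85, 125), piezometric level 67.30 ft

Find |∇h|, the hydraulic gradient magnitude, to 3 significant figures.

0.00210

With h = a·x + b·y + c and MW-1 as origin, the differences give:
  70·a + 140·b = +0.31
  (-125)·a + (-90)·b = -0.22
Eliminate b (×(-90) and ×140, subtract): 11200·a = 2.900 → a = ∂h/∂x = +0.0002589
Back-substitute: b = ∂h/∂y = +0.002085.
|∇h| = √(0.0002589² + 0.002085²) = 0.002101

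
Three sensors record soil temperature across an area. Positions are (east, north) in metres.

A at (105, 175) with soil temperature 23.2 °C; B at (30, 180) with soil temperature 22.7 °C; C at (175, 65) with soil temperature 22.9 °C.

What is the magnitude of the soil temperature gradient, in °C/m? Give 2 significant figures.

Differences from A: to B (Δx, Δy, Δh) = (-75, 5, -0.5); to C = (70, -110, -0.3).
Solve a·Δx + b·Δy = ΔT: det = (-75)·(-110) − 70·5 = 7900.
∂T/∂x = [(-0.5)·(-110) − (-0.3)·5] / 7900 = +0.007152
∂T/∂y = [(-75)·(-0.3) − 70·(-0.5)] / 7900 = +0.007278
|∇f| = √(0.007152² + 0.007278²) = 0.0102 °C/m

0.010 °C/m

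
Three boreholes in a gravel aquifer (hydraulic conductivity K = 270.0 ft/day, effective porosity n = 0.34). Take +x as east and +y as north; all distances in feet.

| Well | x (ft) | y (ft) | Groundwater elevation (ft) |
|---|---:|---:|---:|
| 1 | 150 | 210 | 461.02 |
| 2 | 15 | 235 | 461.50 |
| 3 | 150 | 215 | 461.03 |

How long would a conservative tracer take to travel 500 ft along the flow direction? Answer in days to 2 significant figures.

With h = a·x + b·y + c and 1 as origin, the differences give:
  (-135)·a + 25·b = +0.48
  0·a + 5·b = +0.01
Eliminate b (×5 and ×25, subtract): -675·a = 2.150 → a = ∂h/∂x = -0.003185
Back-substitute: b = ∂h/∂y = +0.002000.
|∇h| = √(-0.003185² + 0.002000²) = 0.003761
Seepage velocity v = K·i/n = 270.0 × 0.003761 / 0.34 = 2.987 ft/day.
t = 500 / 2.987 = 167.4 days.

170 days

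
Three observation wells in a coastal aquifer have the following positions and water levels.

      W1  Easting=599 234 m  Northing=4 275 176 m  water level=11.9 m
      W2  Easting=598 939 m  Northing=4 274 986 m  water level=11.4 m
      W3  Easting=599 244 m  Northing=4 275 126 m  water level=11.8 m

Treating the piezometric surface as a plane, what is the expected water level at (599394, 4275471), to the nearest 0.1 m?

With h = a·x + b·y + c and W1 as origin, the differences give:
  (-295)·a + (-190)·b = -0.5
  10·a + (-50)·b = -0.1
Eliminate b (×(-50) and ×(-190), subtract): 16650·a = 6.00 → a = ∂h/∂x = +0.0003604
Back-substitute: b = ∂h/∂y = +0.002072.
h(599394, 4275471) = 11.9 + (+0.0003604)·(160) + (+0.002072)·(295) = 11.9 +0.058 +0.611 = 12.569 m.

12.6 m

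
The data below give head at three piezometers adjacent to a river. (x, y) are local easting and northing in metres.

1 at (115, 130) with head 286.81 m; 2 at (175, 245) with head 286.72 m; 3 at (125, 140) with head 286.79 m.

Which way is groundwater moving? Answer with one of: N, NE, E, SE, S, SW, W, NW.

E

With h = a·x + b·y + c and 1 as origin, the differences give:
  60·a + 115·b = -0.09
  10·a + 10·b = -0.02
Eliminate b (×10 and ×115, subtract): -550·a = 1.400 → a = ∂h/∂x = -0.002545
Back-substitute: b = ∂h/∂y = +0.0005455.
Flow = −∇h = (+0.002545 east, -0.0005455 north), which points east.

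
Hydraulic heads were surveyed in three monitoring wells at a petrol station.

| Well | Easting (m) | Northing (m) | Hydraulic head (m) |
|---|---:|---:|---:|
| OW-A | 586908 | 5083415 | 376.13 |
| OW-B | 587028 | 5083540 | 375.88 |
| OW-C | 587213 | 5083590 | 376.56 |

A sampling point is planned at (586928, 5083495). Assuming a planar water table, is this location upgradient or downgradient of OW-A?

downgradient

Taking OW-A as reference: OW-B−OW-A = (120, 125, -0.25); OW-C−OW-A = (305, 175, +0.43).
Solve a·Δx + b·Δy = Δh: det = 120·175 − 305·125 = -17125.
∂h/∂x = [(-0.25)·175 − (+0.43)·125] / -17125 = +0.005693
∂h/∂y = [120·(+0.43) − 305·(-0.25)] / -17125 = -0.007466
Head at (586928, 5083495) = 376.13 + (+0.005693)·(20) + (-0.007466)·(80) = 375.65 m.
That is lower than the 376.13 m at OW-A, so the point is downgradient.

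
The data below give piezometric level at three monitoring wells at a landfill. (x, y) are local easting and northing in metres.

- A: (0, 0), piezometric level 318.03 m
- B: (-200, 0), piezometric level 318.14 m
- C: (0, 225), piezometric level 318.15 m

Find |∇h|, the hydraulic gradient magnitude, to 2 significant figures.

∂h/∂x = (318.14 − 318.03) / (-200 − 0) = -0.0005500
∂h/∂y = (318.15 − 318.03) / (225 − 0) = +0.0005333
|∇h| = √(-0.0005500² + 0.0005333²) = 0.0007661

0.00077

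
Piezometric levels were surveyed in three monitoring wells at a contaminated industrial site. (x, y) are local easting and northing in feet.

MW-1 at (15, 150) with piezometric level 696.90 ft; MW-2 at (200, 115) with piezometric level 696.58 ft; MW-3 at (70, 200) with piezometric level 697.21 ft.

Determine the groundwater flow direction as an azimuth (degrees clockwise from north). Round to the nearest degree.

With h = a·x + b·y + c and MW-1 as origin, the differences give:
  185·a + (-35)·b = -0.32
  55·a + 50·b = +0.31
Eliminate b (×50 and ×(-35), subtract): 11175·a = -5.150 → a = ∂h/∂x = -0.0004609
Back-substitute: b = ∂h/∂y = +0.006707.
Flow direction (−∇h) has components (+0.0004609 E, -0.006707 N).
Azimuth = atan2(E, N) = atan2(+0.0004609, -0.006707) = 176.1° ≈ 176°.

176°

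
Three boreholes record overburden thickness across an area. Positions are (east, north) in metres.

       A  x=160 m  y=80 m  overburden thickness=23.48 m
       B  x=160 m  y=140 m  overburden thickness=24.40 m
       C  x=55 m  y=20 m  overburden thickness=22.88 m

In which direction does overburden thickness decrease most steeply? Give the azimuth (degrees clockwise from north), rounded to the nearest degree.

169°

With d = a·x + b·y + c and A as origin, the differences give:
  0·a + 60·b = +0.92
  (-105)·a + (-60)·b = -0.60
Eliminate b (×(-60) and ×60, subtract): 6300·a = -19.200 → a = ∂d/∂x = -0.003048
Back-substitute: b = ∂d/∂y = +0.01533.
Steepest decrease is along −∇f: components (+0.003048 E, -0.01533 N).
Azimuth = atan2(+0.003048, -0.01533) = 168.8° ≈ 169°.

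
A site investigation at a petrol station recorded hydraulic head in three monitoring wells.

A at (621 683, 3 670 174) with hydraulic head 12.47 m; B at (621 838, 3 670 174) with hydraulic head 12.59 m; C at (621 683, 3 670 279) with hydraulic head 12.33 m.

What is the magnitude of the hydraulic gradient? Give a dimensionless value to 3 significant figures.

∂h/∂x = (12.59 − 12.47) / (621838 − 621683) = +0.0007742
∂h/∂y = (12.33 − 12.47) / (3670279 − 3670174) = -0.001333
|∇h| = √(0.0007742² + -0.001333²) = 0.001542

0.00154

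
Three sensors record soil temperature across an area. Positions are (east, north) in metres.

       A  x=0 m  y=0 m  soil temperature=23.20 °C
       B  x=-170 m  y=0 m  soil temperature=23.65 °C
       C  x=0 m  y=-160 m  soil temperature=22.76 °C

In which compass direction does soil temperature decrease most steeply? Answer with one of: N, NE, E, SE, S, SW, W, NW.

SE

∂T/∂x = (23.65 − 23.20) / (-170 − 0) = -0.002647
∂T/∂y = (22.76 − 23.20) / (-160 − 0) = +0.002750
Steepest decrease is along −∇f = (+0.002647 E, -0.002750 N) → southeast.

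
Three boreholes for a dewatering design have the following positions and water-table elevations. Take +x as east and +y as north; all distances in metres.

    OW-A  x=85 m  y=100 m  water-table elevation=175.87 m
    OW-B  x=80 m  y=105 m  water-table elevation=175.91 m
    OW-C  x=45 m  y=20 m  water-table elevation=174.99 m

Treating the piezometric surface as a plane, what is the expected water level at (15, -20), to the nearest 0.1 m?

Taking OW-A as reference: OW-B−OW-A = (-5, 5, +0.04); OW-C−OW-A = (-40, -80, -0.88).
Determinant of the coordinate differences = (-5)·(-80) − (-40)·5 = 600.
∂h/∂x = [(+0.04)·(-80) − (-0.88)·5] / 600 = +0.002000
∂h/∂y = [(-5)·(-0.88) − (-40)·(+0.04)] / 600 = +0.010000
h(15, -20) = 175.87 + (+0.002000)·(-70) + (+0.010000)·(-120) = 175.87 -0.140 -1.200 = 174.530 m.

174.5 m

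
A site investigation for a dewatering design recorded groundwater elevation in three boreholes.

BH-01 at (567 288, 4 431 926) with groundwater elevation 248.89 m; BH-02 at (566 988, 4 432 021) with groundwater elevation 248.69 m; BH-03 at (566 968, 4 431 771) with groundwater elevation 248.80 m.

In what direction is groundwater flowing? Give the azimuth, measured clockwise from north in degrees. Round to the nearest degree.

313°

Differences from BH-01: to BH-02 (Δx, Δy, Δh) = (-300, 95, -0.20); to BH-03 = (-320, -155, -0.09).
Determinant of the coordinate differences = (-300)·(-155) − (-320)·95 = 76900.
∂h/∂x = [(-0.20)·(-155) − (-0.09)·95] / 76900 = +0.0005143
∂h/∂y = [(-300)·(-0.09) − (-320)·(-0.20)] / 76900 = -0.0004811
Flow direction (−∇h) has components (-0.0005143 E, +0.0004811 N).
Azimuth = atan2(E, N) = atan2(-0.0005143, +0.0004811) = 313.1° ≈ 313°.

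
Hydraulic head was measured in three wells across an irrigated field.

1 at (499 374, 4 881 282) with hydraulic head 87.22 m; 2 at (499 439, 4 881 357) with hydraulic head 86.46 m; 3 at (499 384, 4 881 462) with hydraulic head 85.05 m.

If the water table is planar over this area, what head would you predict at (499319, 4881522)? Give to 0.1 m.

Differences from 1: to 2 (Δx, Δy, Δh) = (65, 75, -0.76); to 3 = (10, 180, -2.17).
Solve a·Δx + b·Δy = Δh: det = 65·180 − 10·75 = 10950.
∂h/∂x = [(-0.76)·180 − (-2.17)·75] / 10950 = +0.002370
∂h/∂y = [65·(-2.17) − 10·(-0.76)] / 10950 = -0.01219
h(499319, 4881522) = 87.22 + (+0.002370)·(-55) + (-0.01219)·(240) = 87.22 -0.130 -2.925 = 84.165 m.

84.2 m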